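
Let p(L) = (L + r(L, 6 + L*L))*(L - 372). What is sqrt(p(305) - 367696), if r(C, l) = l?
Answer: 2*I*sqrt(1655302) ≈ 2573.2*I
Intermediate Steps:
p(L) = (-372 + L)*(6 + L + L**2) (p(L) = (L + (6 + L*L))*(L - 372) = (L + (6 + L**2))*(-372 + L) = (6 + L + L**2)*(-372 + L) = (-372 + L)*(6 + L + L**2))
sqrt(p(305) - 367696) = sqrt((-2232 + 305**3 - 371*305**2 - 366*305) - 367696) = sqrt((-2232 + 28372625 - 371*93025 - 111630) - 367696) = sqrt((-2232 + 28372625 - 34512275 - 111630) - 367696) = sqrt(-6253512 - 367696) = sqrt(-6621208) = 2*I*sqrt(1655302)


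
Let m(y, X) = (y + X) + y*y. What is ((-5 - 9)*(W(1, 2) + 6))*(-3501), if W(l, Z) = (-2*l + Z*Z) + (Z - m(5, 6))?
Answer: -1274364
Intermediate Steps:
m(y, X) = X + y + y² (m(y, X) = (X + y) + y² = X + y + y²)
W(l, Z) = -36 + Z + Z² - 2*l (W(l, Z) = (-2*l + Z*Z) + (Z - (6 + 5 + 5²)) = (-2*l + Z²) + (Z - (6 + 5 + 25)) = (Z² - 2*l) + (Z - 1*36) = (Z² - 2*l) + (Z - 36) = (Z² - 2*l) + (-36 + Z) = -36 + Z + Z² - 2*l)
((-5 - 9)*(W(1, 2) + 6))*(-3501) = ((-5 - 9)*((-36 + 2 + 2² - 2*1) + 6))*(-3501) = -14*((-36 + 2 + 4 - 2) + 6)*(-3501) = -14*(-32 + 6)*(-3501) = -14*(-26)*(-3501) = 364*(-3501) = -1274364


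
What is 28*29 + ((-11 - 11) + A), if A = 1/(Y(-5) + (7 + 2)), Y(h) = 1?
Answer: 7901/10 ≈ 790.10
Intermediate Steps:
A = 1/10 (A = 1/(1 + (7 + 2)) = 1/(1 + 9) = 1/10 ≈ 0.10000)
28*29 + ((-11 - 11) + A) = 28*29 + ((-11 - 11) + 1/10) = 812 + (-22 + 1/10) = 812 - 219/10 = 7901/10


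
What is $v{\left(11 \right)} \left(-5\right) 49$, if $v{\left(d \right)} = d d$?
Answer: $-29645$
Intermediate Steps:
$v{\left(d \right)} = d^{2}$
$v{\left(11 \right)} \left(-5\right) 49 = 11^{2} \left(-5\right) 49 = 121 \left(-5\right) 49 = \left(-605\right) 49 = -29645$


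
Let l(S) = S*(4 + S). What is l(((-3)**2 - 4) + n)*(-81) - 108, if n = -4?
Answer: -513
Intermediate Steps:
l(((-3)**2 - 4) + n)*(-81) - 108 = ((((-3)**2 - 4) - 4)*(4 + (((-3)**2 - 4) - 4)))*(-81) - 108 = (((9 - 4) - 4)*(4 + ((9 - 4) - 4)))*(-81) - 108 = ((5 - 4)*(4 + (5 - 4)))*(-81) - 108 = (1*(4 + 1))*(-81) - 108 = (1*5)*(-81) - 108 = 5*(-81) - 108 = -405 - 108 = -513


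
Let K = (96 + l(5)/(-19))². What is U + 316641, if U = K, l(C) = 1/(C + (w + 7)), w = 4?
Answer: 30114342145/92416 ≈ 3.2586e+5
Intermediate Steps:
l(C) = 1/(11 + C) (l(C) = 1/(C + (4 + 7)) = 1/(C + 11) = 1/(11 + C))
K = 851647489/92416 (K = (96 + 1/((11 + 5)*(-19)))² = (96 - 1/19/16)² = (96 + (1/16)*(-1/19))² = (96 - 1/304)² = (29183/304)² = 851647489/92416 ≈ 9215.4)
U = 851647489/92416 ≈ 9215.4
U + 316641 = 851647489/92416 + 316641 = 30114342145/92416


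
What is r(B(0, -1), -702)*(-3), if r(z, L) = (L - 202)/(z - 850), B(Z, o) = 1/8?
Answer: -21696/6799 ≈ -3.1911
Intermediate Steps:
B(Z, o) = ⅛
r(z, L) = (-202 + L)/(-850 + z)
r(B(0, -1), -702)*(-3) = ((-202 - 702)/(-850 + ⅛))*(-3) = (-904/(-6799/8))*(-3) = -8/6799*(-904)*(-3) = (7232/6799)*(-3) = -21696/6799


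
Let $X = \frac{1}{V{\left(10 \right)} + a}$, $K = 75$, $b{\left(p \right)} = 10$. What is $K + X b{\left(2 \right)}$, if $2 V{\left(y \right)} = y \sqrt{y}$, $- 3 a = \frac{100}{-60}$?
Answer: $\frac{60657}{809} + \frac{162 \sqrt{10}}{809} \approx 75.611$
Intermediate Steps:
$a = \frac{5}{9}$ ($a = - \frac{100 \frac{1}{-60}}{3} = - \frac{100 \left(- \frac{1}{60}\right)}{3} = \left(- \frac{1}{3}\right) \left(- \frac{5}{3}\right) = \frac{5}{9} \approx 0.55556$)
$V{\left(y \right)} = \frac{y^{\frac{3}{2}}}{2}$ ($V{\left(y \right)} = \frac{y \sqrt{y}}{2} = \frac{y^{\frac{3}{2}}}{2}$)
$X = \frac{1}{\frac{5}{9} + 5 \sqrt{10}}$ ($X = \frac{1}{\frac{10^{\frac{3}{2}}}{2} + \frac{5}{9}} = \frac{1}{\frac{10 \sqrt{10}}{2} + \frac{5}{9}} = \frac{1}{5 \sqrt{10} + \frac{5}{9}} = \frac{1}{\frac{5}{9} + 5 \sqrt{10}} \approx 0.061099$)
$K + X b{\left(2 \right)} = 75 + \left(- \frac{9}{4045} + \frac{81 \sqrt{10}}{4045}\right) 10 = 75 - \left(\frac{18}{809} - \frac{162 \sqrt{10}}{809}\right) = \frac{60657}{809} + \frac{162 \sqrt{10}}{809}$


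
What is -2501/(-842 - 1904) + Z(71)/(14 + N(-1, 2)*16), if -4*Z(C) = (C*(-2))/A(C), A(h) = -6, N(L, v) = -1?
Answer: 127495/32952 ≈ 3.8691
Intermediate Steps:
Z(C) = -C/12 (Z(C) = -C*(-2)/(4*(-6)) = -(-2*C)*(-1)/(4*6) = -C/12)
-2501/(-842 - 1904) + Z(71)/(14 + N(-1, 2)*16) = -2501/(-842 - 1904) + (-1/12*71)/(14 - 1*16) = -2501/(-2746) - 71/(12*(14 - 16)) = -2501*(-1/2746) - 71/12/(-2) = 2501/2746 - 71/12*(-½) = 2501/2746 + 71/24 = 127495/32952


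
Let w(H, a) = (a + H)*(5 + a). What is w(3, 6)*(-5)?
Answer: -495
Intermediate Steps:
w(H, a) = (5 + a)*(H + a) (w(H, a) = (H + a)*(5 + a) = (5 + a)*(H + a))
w(3, 6)*(-5) = (6² + 5*3 + 5*6 + 3*6)*(-5) = (36 + 15 + 30 + 18)*(-5) = 99*(-5) = -495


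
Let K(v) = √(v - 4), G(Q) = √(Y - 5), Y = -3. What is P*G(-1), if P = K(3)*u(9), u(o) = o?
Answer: -18*√2 ≈ -25.456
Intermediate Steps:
G(Q) = 2*I*√2 (G(Q) = √(-3 - 5) = √(-8) = 2*I*√2)
K(v) = √(-4 + v)
P = 9*I (P = √(-4 + 3)*9 = √(-1)*9 = I*9 = 9*I ≈ 9.0*I)
P*G(-1) = (9*I)*(2*I*√2) = -18*√2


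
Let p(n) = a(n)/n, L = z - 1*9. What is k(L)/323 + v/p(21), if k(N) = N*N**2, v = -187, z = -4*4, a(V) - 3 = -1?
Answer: -1299671/646 ≈ -2011.9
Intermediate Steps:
a(V) = 2 (a(V) = 3 - 1 = 2)
z = -16
L = -25 (L = -16 - 1*9 = -16 - 9 = -25)
p(n) = 2/n
k(N) = N**3
k(L)/323 + v/p(21) = (-25)**3/323 - 187/(2/21) = -15625*1/323 - 187/(2*(1/21)) = -15625/323 - 187/2/21 = -15625/323 - 187*21/2 = -15625/323 - 3927/2 = -1299671/646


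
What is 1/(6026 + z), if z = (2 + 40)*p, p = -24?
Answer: 1/5018 ≈ 0.00019928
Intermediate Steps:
z = -1008 (z = (2 + 40)*(-24) = 42*(-24) = -1008)
1/(6026 + z) = 1/(6026 - 1008) = 1/5018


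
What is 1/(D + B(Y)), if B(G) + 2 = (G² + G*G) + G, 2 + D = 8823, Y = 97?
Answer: 1/27734 ≈ 3.6057e-5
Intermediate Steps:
D = 8821 (D = -2 + 8823 = 8821)
B(G) = -2 + G + 2*G² (B(G) = -2 + ((G² + G*G) + G) = -2 + ((G² + G²) + G) = -2 + (2*G² + G) = -2 + (G + 2*G²) = -2 + G + 2*G²)
1/(D + B(Y)) = 1/(8821 + (-2 + 97 + 2*97²)) = 1/(8821 + (-2 + 97 + 2*9409)) = 1/(8821 + (-2 + 97 + 18818)) = 1/(8821 + 18913) = 1/27734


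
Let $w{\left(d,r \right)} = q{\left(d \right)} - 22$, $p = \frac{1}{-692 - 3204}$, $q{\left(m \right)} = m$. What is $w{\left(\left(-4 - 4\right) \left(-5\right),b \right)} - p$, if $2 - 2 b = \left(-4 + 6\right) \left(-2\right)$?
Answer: $\frac{70129}{3896} \approx 18.0$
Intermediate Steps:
$b = 3$ ($b = 1 - \frac{\left(-4 + 6\right) \left(-2\right)}{2} = 1 - \frac{2 \left(-2\right)}{2} = 1 - -2 = 1 + 2 = 3$)
$p = - \frac{1}{3896}$ ($p = \frac{1}{-3896} = - \frac{1}{3896} \approx -0.00025667$)
$w{\left(d,r \right)} = -22 + d$ ($w{\left(d,r \right)} = d - 22 = -22 + d$)
$w{\left(\left(-4 - 4\right) \left(-5\right),b \right)} - p = \left(-22 + \left(-4 - 4\right) \left(-5\right)\right) - - \frac{1}{3896} = \left(-22 - -40\right) + \frac{1}{3896} = \left(-22 + 40\right) + \frac{1}{3896} = 18 + \frac{1}{3896} = \frac{70129}{3896}$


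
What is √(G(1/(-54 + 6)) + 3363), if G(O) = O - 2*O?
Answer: 5*√19371/12 ≈ 57.992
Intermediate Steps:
G(O) = -O
√(G(1/(-54 + 6)) + 3363) = √(-1/(-54 + 6) + 3363) = √(-1/(-48) + 3363) = √(-1*(-1/48) + 3363) = √(1/48 + 3363) = √(161425/48) = 5*√19371/12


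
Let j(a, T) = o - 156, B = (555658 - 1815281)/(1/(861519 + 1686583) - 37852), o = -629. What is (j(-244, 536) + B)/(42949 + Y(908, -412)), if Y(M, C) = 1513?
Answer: -72504196283309/4288393553421186 ≈ -0.016907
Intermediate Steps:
B = 3209647885546/96450756903 (B = -1259623/(1/2548102 - 37852) = -1259623/(-96450756903/2548102) = -1259623*(-2548102/96450756903) = 3209647885546/96450756903 ≈ 33.278)
j(a, T) = -785 (j(a, T) = -629 - 156 = -785)
(j(-244, 536) + B)/(42949 + Y(908, -412)) = (-785 + 3209647885546/96450756903)/(42949 + 1513) = -72504196283309/96450756903/44462 = -72504196283309/96450756903*1/44462 = -72504196283309/4288393553421186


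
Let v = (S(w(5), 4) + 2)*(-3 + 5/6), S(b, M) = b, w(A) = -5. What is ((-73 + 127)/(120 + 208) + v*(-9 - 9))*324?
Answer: -1552041/41 ≈ -37855.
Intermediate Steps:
v = 13/2 (v = (-5 + 2)*(-3 + 5/6) = -3*(-3 + 5*(⅙)) = -3*(-3 + ⅚) = -3*(-13/6) = 13/2 ≈ 6.5000)
((-73 + 127)/(120 + 208) + v*(-9 - 9))*324 = ((-73 + 127)/(120 + 208) + 13*(-9 - 9)/2)*324 = (54/328 + (13/2)*(-18))*324 = (54*(1/328) - 117)*324 = (27/164 - 117)*324 = -19161/164*324 = -1552041/41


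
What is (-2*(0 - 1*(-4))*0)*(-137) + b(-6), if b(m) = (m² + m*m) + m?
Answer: 66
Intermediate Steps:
b(m) = m + 2*m² (b(m) = (m² + m²) + m = 2*m² + m = m + 2*m²)
(-2*(0 - 1*(-4))*0)*(-137) + b(-6) = (-2*(0 - 1*(-4))*0)*(-137) - 6*(1 + 2*(-6)) = (-2*(0 + 4)*0)*(-137) - 6*(1 - 12) = (-2*4*0)*(-137) - 6*(-11) = -8*0*(-137) + 66 = 0*(-137) + 66 = 0 + 66 = 66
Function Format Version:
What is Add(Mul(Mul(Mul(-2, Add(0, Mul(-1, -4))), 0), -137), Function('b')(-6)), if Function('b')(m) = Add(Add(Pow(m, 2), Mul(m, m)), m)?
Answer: 66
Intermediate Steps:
Function('b')(m) = Add(m, Mul(2, Pow(m, 2))) (Function('b')(m) = Add(Add(Pow(m, 2), Pow(m, 2)), m) = Add(Mul(2, Pow(m, 2)), m) = Add(m, Mul(2, Pow(m, 2))))
Add(Mul(Mul(Mul(-2, Add(0, Mul(-1, -4))), 0), -137), Function('b')(-6)) = Add(Mul(Mul(Mul(-2, Add(0, Mul(-1, -4))), 0), -137), Mul(-6, Add(1, Mul(2, -6)))) = Add(Mul(Mul(Mul(-2, Add(0, 4)), 0), -137), Mul(-6, Add(1, -12))) = Add(Mul(Mul(Mul(-2, 4), 0), -137), Mul(-6, -11)) = Add(Mul(Mul(-8, 0), -137), 66) = Add(Mul(0, -137), 66) = Add(0, 66) = 66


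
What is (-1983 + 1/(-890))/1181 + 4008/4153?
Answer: -3116740543/4365176770 ≈ -0.71400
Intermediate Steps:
(-1983 + 1/(-890))/1181 + 4008/4153 = (-1983 - 1/890)*(1/1181) + 4008*(1/4153) = -1764871/890*1/1181 + 4008/4153 = -1764871/1051090 + 4008/4153 = -3116740543/4365176770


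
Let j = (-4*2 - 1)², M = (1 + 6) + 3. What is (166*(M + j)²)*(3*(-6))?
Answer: -24743628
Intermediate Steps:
M = 10 (M = 7 + 3 = 10)
j = 81 (j = (-8 - 1)² = (-9)² = 81)
(166*(M + j)²)*(3*(-6)) = (166*(10 + 81)²)*(3*(-6)) = (166*91²)*(-18) = (166*8281)*(-18) = 1374646*(-18) = -24743628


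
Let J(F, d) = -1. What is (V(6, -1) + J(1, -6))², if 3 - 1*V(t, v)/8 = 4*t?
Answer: 28561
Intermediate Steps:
V(t, v) = 24 - 32*t
(V(6, -1) + J(1, -6))² = ((24 - 32*6) - 1)² = ((24 - 192) - 1)² = (-168 - 1)² = (-169)² = 28561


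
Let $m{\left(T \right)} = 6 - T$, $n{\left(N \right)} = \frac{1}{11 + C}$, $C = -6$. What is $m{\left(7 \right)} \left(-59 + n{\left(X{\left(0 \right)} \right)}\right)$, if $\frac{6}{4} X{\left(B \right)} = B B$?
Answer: $\frac{294}{5} \approx 58.8$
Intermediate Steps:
$X{\left(B \right)} = \frac{2 B^{2}}{3}$ ($X{\left(B \right)} = \frac{2 B B}{3} = \frac{2 B^{2}}{3}$)
$n{\left(N \right)} = \frac{1}{5}$ ($n{\left(N \right)} = \frac{1}{11 - 6} = \frac{1}{5}$)
$m{\left(7 \right)} \left(-59 + n{\left(X{\left(0 \right)} \right)}\right) = \left(6 - 7\right) \left(-59 + \frac{1}{5}\right) = \left(6 - 7\right) \left(- \frac{294}{5}\right) = \left(-1\right) \left(- \frac{294}{5}\right) = \frac{294}{5}$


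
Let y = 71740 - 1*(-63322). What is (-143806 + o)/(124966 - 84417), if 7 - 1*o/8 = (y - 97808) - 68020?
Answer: 102378/40549 ≈ 2.5248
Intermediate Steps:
y = 135062 (y = 71740 + 63322 = 135062)
o = 246184 (o = 56 - 8*((135062 - 97808) - 68020) = 56 - 8*(37254 - 68020) = 56 - 8*(-30766) = 56 + 246128 = 246184)
(-143806 + o)/(124966 - 84417) = (-143806 + 246184)/(124966 - 84417) = 102378/40549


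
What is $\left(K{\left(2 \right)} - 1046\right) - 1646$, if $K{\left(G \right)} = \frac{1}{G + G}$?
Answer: $- \frac{10767}{4} \approx -2691.8$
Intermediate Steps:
$K{\left(G \right)} = \frac{1}{2 G}$
$\left(K{\left(2 \right)} - 1046\right) - 1646 = \left(\frac{1}{2 \cdot 2} - 1046\right) - 1646 = \left(\frac{1}{2} \cdot \frac{1}{2} - 1046\right) - 1646 = \left(\frac{1}{4} - 1046\right) - 1646 = - \frac{4183}{4} - 1646 = - \frac{10767}{4}$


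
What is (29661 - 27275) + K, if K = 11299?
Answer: 13685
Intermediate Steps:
(29661 - 27275) + K = (29661 - 27275) + 11299 = 2386 + 11299 = 13685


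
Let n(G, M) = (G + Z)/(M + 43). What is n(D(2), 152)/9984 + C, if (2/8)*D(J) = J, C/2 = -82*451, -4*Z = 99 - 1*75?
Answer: -71999516159/973440 ≈ -73964.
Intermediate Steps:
Z = -6 (Z = -(99 - 1*75)/4 = -(99 - 75)/4 = -¼*24 = -6)
C = -73964 (C = 2*(-82*451) = 2*(-36982) = -73964)
D(J) = 4*J
n(G, M) = (-6 + G)/(43 + M) (n(G, M) = (G - 6)/(M + 43) = (-6 + G)/(43 + M))
n(D(2), 152)/9984 + C = ((-6 + 4*2)/(43 + 152))/9984 - 73964 = ((-6 + 8)/195)*(1/9984) - 73964 = ((1/195)*2)*(1/9984) - 73964 = (2/195)*(1/9984) - 73964 = 1/973440 - 73964 = -71999516159/973440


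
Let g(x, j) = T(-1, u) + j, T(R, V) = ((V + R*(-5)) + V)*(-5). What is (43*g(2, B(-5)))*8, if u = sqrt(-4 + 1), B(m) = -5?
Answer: -10320 - 3440*I*sqrt(3) ≈ -10320.0 - 5958.3*I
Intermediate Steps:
u = I*sqrt(3) (u = sqrt(-3) = I*sqrt(3) ≈ 1.732*I)
T(R, V) = -10*V + 25*R (T(R, V) = ((V - 5*R) + V)*(-5) = (-5*R + 2*V)*(-5) = -10*V + 25*R)
g(x, j) = -25 + j - 10*I*sqrt(3) (g(x, j) = (-10*I*sqrt(3) + 25*(-1)) + j = (-10*I*sqrt(3) - 25) + j = (-25 - 10*I*sqrt(3)) + j = -25 + j - 10*I*sqrt(3))
(43*g(2, B(-5)))*8 = (43*(-25 - 5 - 10*I*sqrt(3)))*8 = (43*(-30 - 10*I*sqrt(3)))*8 = (-1290 - 430*I*sqrt(3))*8 = -10320 - 3440*I*sqrt(3)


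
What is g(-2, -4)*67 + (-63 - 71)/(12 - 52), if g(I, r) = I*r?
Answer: 10787/20 ≈ 539.35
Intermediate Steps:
g(-2, -4)*67 + (-63 - 71)/(12 - 52) = -2*(-4)*67 + (-63 - 71)/(12 - 52) = 8*67 - 134/(-40) = 536 - 134*(-1/40) = 536 + 67/20 = 10787/20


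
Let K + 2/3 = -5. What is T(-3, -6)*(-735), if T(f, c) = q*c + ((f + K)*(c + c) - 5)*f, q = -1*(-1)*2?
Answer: 227115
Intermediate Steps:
K = -17/3 (K = -2/3 - 5 = -17/3 ≈ -5.6667)
q = 2 (q = 1*2 = 2)
T(f, c) = 2*c + f*(-5 + 2*c*(-17/3 + f)) (T(f, c) = 2*c + ((f - 17/3)*(c + c) - 5)*f = 2*c + ((-17/3 + f)*(2*c) - 5)*f = 2*c + (2*c*(-17/3 + f) - 5)*f = 2*c + (-5 + 2*c*(-17/3 + f))*f = 2*c + f*(-5 + 2*c*(-17/3 + f)))
T(-3, -6)*(-735) = (-5*(-3) + 2*(-6) + 2*(-6)*(-3)**2 - 34/3*(-6)*(-3))*(-735) = (15 - 12 + 2*(-6)*9 - 204)*(-735) = (15 - 12 - 108 - 204)*(-735) = -309*(-735) = 227115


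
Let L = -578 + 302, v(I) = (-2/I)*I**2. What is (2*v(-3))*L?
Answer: -3312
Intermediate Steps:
v(I) = -2*I
L = -276
(2*v(-3))*L = (2*(-2*(-3)))*(-276) = (2*6)*(-276) = 12*(-276) = -3312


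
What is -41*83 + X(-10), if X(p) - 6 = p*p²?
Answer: -4397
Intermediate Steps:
X(p) = 6 + p³ (X(p) = 6 + p*p² = 6 + p³)
-41*83 + X(-10) = -41*83 + (6 + (-10)³) = -3403 + (6 - 1000) = -3403 - 994 = -4397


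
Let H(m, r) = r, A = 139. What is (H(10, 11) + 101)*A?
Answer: 15568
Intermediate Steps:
(H(10, 11) + 101)*A = (11 + 101)*139 = 112*139 = 15568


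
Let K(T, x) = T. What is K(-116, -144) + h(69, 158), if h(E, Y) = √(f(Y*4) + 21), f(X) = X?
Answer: -116 + √653 ≈ -90.446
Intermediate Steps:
h(E, Y) = √(21 + 4*Y) (h(E, Y) = √(Y*4 + 21) = √(4*Y + 21) = √(21 + 4*Y))
K(-116, -144) + h(69, 158) = -116 + √(21 + 4*158) = -116 + √(21 + 632) = -116 + √653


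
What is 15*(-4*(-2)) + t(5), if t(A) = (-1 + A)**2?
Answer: 136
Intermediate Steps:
15*(-4*(-2)) + t(5) = 15*(-4*(-2)) + (-1 + 5)**2 = 15*8 + 4**2 = 120 + 16 = 136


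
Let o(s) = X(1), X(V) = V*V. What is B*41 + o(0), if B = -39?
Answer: -1598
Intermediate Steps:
X(V) = V**2
o(s) = 1 (o(s) = 1**2 = 1)
B*41 + o(0) = -39*41 + 1 = -1599 + 1 = -1598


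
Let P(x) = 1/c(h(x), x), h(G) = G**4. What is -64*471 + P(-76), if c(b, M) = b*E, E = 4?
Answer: -4022677733375/133448704 ≈ -30144.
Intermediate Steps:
c(b, M) = 4*b (c(b, M) = b*4 = 4*b)
P(x) = 1/(4*x**4)
-64*471 + P(-76) = -64*471 + (1/4)/(-76)**4 = -30144 + (1/4)*(1/33362176) = -30144 + 1/133448704 = -4022677733375/133448704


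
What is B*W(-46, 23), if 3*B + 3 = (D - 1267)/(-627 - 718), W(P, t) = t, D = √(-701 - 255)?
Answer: -63664/4035 - 46*I*√239/4035 ≈ -15.778 - 0.17624*I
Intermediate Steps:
D = 2*I*√239 (D = √(-956) = 2*I*√239 ≈ 30.919*I)
B = -2768/4035 - 2*I*√239/4035 (B = -1 + ((2*I*√239 - 1267)/(-627 - 718))/3 = -1 + ((-1267 + 2*I*√239)/(-1345))/3 = -1 + ((-1267 + 2*I*√239)*(-1/1345))/3 = -1 + (1267/1345 - 2*I*√239/1345)/3 = -1 + (1267/4035 - 2*I*√239/4035) = -2768/4035 - 2*I*√239/4035 ≈ -0.686 - 0.0076628*I)
B*W(-46, 23) = (-2768/4035 - 2*I*√239/4035)*23 = -63664/4035 - 46*I*√239/4035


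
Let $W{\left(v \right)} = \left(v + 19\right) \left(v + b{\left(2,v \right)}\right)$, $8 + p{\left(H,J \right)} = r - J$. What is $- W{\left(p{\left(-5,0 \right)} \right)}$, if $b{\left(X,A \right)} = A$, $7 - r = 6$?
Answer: $168$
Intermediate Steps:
$r = 1$ ($r = 7 - 6 = 1$)
$p{\left(H,J \right)} = -7 - J$ ($p{\left(H,J \right)} = -8 - \left(-1 + J\right) = -7 - J$)
$W{\left(v \right)} = 2 v \left(19 + v\right)$ ($W{\left(v \right)} = \left(v + 19\right) \left(v + v\right) = \left(19 + v\right) 2 v = 2 v \left(19 + v\right)$)
$- W{\left(p{\left(-5,0 \right)} \right)} = - 2 \left(-7 - 0\right) \left(19 - 7\right) = - 2 \left(-7 + 0\right) \left(19 + \left(-7 + 0\right)\right) = - 2 \left(-7\right) \left(19 - 7\right) = - 2 \left(-7\right) 12 = \left(-1\right) \left(-168\right) = 168$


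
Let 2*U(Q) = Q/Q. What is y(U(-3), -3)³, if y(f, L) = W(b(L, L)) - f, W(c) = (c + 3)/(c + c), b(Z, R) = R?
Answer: -⅛ ≈ -0.12500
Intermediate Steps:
U(Q) = ½ (U(Q) = (Q/Q)/2 = (½)*1 = ½)
W(c) = (3 + c)/(2*c) (W(c) = (3 + c)/((2*c)) = (3 + c)*(1/(2*c)) = (3 + c)/(2*c))
y(f, L) = -f + (3 + L)/(2*L) (y(f, L) = (3 + L)/(2*L) - f = -f + (3 + L)/(2*L))
y(U(-3), -3)³ = (½ - 1*½ + (3/2)/(-3))³ = (½ - ½ + (3/2)*(-⅓))³ = (½ - ½ - ½)³ = (-½)³ = -⅛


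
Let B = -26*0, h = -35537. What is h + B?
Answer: -35537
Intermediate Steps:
B = 0
h + B = -35537 + 0 = -35537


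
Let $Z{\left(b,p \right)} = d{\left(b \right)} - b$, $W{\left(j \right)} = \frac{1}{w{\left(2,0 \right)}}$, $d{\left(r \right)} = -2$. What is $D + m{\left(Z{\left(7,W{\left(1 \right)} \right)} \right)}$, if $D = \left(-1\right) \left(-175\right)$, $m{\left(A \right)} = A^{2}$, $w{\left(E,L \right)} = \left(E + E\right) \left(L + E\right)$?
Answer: $256$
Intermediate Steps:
$w{\left(E,L \right)} = 2 E \left(E + L\right)$
$W{\left(j \right)} = \frac{1}{8}$ ($W{\left(j \right)} = \frac{1}{2 \cdot 2 \left(2 + 0\right)} = \frac{1}{2 \cdot 2 \cdot 2} = \frac{1}{8}$)
$Z{\left(b,p \right)} = -2 - b$
$D = 175$
$D + m{\left(Z{\left(7,W{\left(1 \right)} \right)} \right)} = 175 + \left(-2 - 7\right)^{2} = 175 + \left(-9\right)^{2} = 175 + 81 = 256$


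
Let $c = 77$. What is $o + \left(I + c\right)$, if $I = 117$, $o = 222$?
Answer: $416$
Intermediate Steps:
$o + \left(I + c\right) = 222 + \left(117 + 77\right) = 222 + 194 = 416$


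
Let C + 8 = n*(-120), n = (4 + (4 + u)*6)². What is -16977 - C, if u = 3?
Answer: 236951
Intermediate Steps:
n = 2116 (n = (4 + (4 + 3)*6)² = (4 + 7*6)² = (4 + 42)² = 46² = 2116)
C = -253928 (C = -8 + 2116*(-120) = -8 - 253920 = -253928)
-16977 - C = -16977 - 1*(-253928) = -16977 + 253928 = 236951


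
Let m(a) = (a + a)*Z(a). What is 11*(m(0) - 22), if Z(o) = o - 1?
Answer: -242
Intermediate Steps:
Z(o) = -1 + o
m(a) = 2*a*(-1 + a) (m(a) = (a + a)*(-1 + a) = (2*a)*(-1 + a) = 2*a*(-1 + a))
11*(m(0) - 22) = 11*(2*0*(-1 + 0) - 22) = 11*(2*0*(-1) - 22) = 11*(0 - 22) = 11*(-22) = -242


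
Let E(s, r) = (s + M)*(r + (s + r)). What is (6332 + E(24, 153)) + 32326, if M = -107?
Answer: 11268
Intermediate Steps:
E(s, r) = (-107 + s)*(s + 2*r) (E(s, r) = (s - 107)*(r + (s + r)) = (-107 + s)*(r + (r + s)) = (-107 + s)*(s + 2*r))
(6332 + E(24, 153)) + 32326 = (6332 + (24**2 - 214*153 - 107*24 + 2*153*24)) + 32326 = (6332 + (576 - 32742 - 2568 + 7344)) + 32326 = (6332 - 27390) + 32326 = -21058 + 32326 = 11268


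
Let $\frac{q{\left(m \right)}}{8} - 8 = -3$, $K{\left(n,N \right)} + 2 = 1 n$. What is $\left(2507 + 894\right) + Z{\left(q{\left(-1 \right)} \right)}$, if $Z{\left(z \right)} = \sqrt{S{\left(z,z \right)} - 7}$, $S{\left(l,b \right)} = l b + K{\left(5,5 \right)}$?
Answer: $3401 + 2 \sqrt{399} \approx 3440.9$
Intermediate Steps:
$K{\left(n,N \right)} = -2 + n$ ($K{\left(n,N \right)} = -2 + 1 n = -2 + n$)
$q{\left(m \right)} = 40$ ($q{\left(m \right)} = 64 + 8 \left(-3\right) = 64 - 24 = 40$)
$S{\left(l,b \right)} = 3 + b l$ ($S{\left(l,b \right)} = l b + \left(-2 + 5\right) = b l + 3 = 3 + b l$)
$Z{\left(z \right)} = \sqrt{-4 + z^{2}}$ ($Z{\left(z \right)} = \sqrt{\left(3 + z z\right) - 7} = \sqrt{\left(3 + z^{2}\right) - 7} = \sqrt{-4 + z^{2}}$)
$\left(2507 + 894\right) + Z{\left(q{\left(-1 \right)} \right)} = \left(2507 + 894\right) + \sqrt{-4 + 40^{2}} = 3401 + \sqrt{-4 + 1600} = 3401 + \sqrt{1596} = 3401 + 2 \sqrt{399}$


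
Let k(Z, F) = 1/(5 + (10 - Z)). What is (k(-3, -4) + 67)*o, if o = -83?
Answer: -100181/18 ≈ -5565.6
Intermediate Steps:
k(Z, F) = 1/(15 - Z)
(k(-3, -4) + 67)*o = (-1/(-15 - 3) + 67)*(-83) = (-1/(-18) + 67)*(-83) = (-1*(-1/18) + 67)*(-83) = (1/18 + 67)*(-83) = (1207/18)*(-83) = -100181/18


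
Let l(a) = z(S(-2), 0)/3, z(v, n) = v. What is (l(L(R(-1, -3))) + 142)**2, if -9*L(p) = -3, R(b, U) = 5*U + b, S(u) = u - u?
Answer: 20164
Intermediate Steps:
S(u) = 0
R(b, U) = b + 5*U
L(p) = 1/3 (L(p) = -1/9*(-3) = 1/3)
l(a) = 0 (l(a) = 0/3 = 0*(1/3) = 0)
(l(L(R(-1, -3))) + 142)**2 = (0 + 142)**2 = 142**2 = 20164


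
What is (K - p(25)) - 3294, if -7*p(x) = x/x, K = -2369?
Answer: -39640/7 ≈ -5662.9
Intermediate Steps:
p(x) = -⅐ (p(x) = -x/(7*x) = -⅐*1 = -⅐)
(K - p(25)) - 3294 = (-2369 - 1*(-⅐)) - 3294 = (-2369 + ⅐) - 3294 = -16582/7 - 3294 = -39640/7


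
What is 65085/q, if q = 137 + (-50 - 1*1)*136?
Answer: -65085/6799 ≈ -9.5727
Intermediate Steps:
q = -6799 (q = 137 + (-50 - 1)*136 = 137 - 51*136 = 137 - 6936 = -6799)
65085/q = 65085/(-6799) = 65085*(-1/6799) = -65085/6799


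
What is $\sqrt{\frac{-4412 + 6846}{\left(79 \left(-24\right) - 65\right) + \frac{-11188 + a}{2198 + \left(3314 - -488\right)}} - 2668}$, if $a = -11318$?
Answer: $\frac{2 i \sqrt{2575979961148167}}{1964751} \approx 51.665 i$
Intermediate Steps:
$\sqrt{\frac{-4412 + 6846}{\left(79 \left(-24\right) - 65\right) + \frac{-11188 + a}{2198 + \left(3314 - -488\right)}} - 2668} = \sqrt{\frac{-4412 + 6846}{\left(79 \left(-24\right) - 65\right) + \frac{-11188 - 11318}{2198 + \left(3314 - -488\right)}} - 2668} = \sqrt{\frac{2434}{\left(-1896 - 65\right) - \frac{22506}{2198 + \left(3314 + 488\right)}} - 2668} = \sqrt{\frac{2434}{-1961 - \frac{22506}{2198 + 3802}} - 2668} = \sqrt{\frac{2434}{-1961 - \frac{22506}{6000}} - 2668} = \sqrt{\frac{2434}{-1961 - \frac{3751}{1000}} - 2668} = \sqrt{\frac{2434}{- \frac{1964751}{1000}} - 2668} = \sqrt{2434 \left(- \frac{1000}{1964751}\right) - 2668} = \sqrt{- \frac{2434000}{1964751} - 2668} = \sqrt{- \frac{5244389668}{1964751}} = \frac{2 i \sqrt{2575979961148167}}{1964751}$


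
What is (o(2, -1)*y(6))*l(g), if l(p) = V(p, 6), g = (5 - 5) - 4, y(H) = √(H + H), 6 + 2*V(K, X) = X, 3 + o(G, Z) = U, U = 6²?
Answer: 0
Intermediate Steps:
U = 36
o(G, Z) = 33 (o(G, Z) = -3 + 36 = 33)
V(K, X) = -3 + X/2
y(H) = √2*√H (y(H) = √(2*H) = √2*√H)
g = -4 (g = 0 - 4 = -4)
l(p) = 0 (l(p) = -3 + (½)*6 = -3 + 3 = 0)
(o(2, -1)*y(6))*l(g) = (33*(√2*√6))*0 = (33*(2*√3))*0 = (66*√3)*0 = 0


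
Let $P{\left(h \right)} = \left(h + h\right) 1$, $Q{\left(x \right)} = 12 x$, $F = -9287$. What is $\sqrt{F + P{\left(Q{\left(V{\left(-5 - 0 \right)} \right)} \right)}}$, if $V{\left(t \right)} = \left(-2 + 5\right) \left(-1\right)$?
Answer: $7 i \sqrt{191} \approx 96.742 i$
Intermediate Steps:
$V{\left(t \right)} = -3$ ($V{\left(t \right)} = 3 \left(-1\right) = -3$)
$P{\left(h \right)} = 2 h$ ($P{\left(h \right)} = 2 h 1 = 2 h$)
$\sqrt{F + P{\left(Q{\left(V{\left(-5 - 0 \right)} \right)} \right)}} = \sqrt{-9287 + 2 \cdot 12 \left(-3\right)} = \sqrt{-9287 + 2 \left(-36\right)} = \sqrt{-9287 - 72} = \sqrt{-9359} = 7 i \sqrt{191}$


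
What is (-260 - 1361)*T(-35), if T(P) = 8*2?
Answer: -25936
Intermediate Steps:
T(P) = 16
(-260 - 1361)*T(-35) = (-260 - 1361)*16 = -1621*16 = -25936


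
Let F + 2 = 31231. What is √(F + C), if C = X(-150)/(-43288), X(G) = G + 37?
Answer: √14629624005430/21644 ≈ 176.72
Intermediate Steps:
F = 31229 (F = -2 + 31231 = 31229)
X(G) = 37 + G
C = 113/43288 (C = (37 - 150)/(-43288) = -113*(-1/43288) = 113/43288 ≈ 0.0026104)
√(F + C) = √(31229 + 113/43288) = √(1351841065/43288) = √14629624005430/21644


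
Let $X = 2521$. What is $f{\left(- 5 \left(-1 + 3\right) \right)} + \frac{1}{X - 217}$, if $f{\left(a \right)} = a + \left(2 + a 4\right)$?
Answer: $- \frac{110591}{2304} \approx -48.0$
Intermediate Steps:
$f{\left(a \right)} = 2 + 5 a$ ($f{\left(a \right)} = a + \left(2 + 4 a\right) = 2 + 5 a$)
$f{\left(- 5 \left(-1 + 3\right) \right)} + \frac{1}{X - 217} = \left(2 + 5 \left(- 5 \left(-1 + 3\right)\right)\right) + \frac{1}{2521 - 217} = \left(2 + 5 \left(\left(-5\right) 2\right)\right) + \frac{1}{2304} = \left(2 + 5 \left(-10\right)\right) + \frac{1}{2304} = \left(2 - 50\right) + \frac{1}{2304} = -48 + \frac{1}{2304} = - \frac{110591}{2304}$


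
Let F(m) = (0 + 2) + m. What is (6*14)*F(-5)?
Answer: -252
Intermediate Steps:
F(m) = 2 + m
(6*14)*F(-5) = (6*14)*(2 - 5) = 84*(-3) = -252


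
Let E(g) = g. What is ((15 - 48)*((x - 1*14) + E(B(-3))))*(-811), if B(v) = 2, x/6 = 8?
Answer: 963468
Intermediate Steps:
x = 48 (x = 6*8 = 48)
((15 - 48)*((x - 1*14) + E(B(-3))))*(-811) = ((15 - 48)*((48 - 1*14) + 2))*(-811) = -33*((48 - 14) + 2)*(-811) = -33*(34 + 2)*(-811) = -33*36*(-811) = -1188*(-811) = 963468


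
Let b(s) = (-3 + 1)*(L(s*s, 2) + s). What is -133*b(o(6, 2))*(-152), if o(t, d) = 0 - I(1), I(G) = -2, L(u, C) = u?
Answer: -242592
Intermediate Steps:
o(t, d) = 2 (o(t, d) = 0 - 1*(-2) = 0 + 2 = 2)
b(s) = -2*s - 2*s**2 (b(s) = (-3 + 1)*(s*s + s) = -2*(s**2 + s) = -2*(s + s**2) = -2*s - 2*s**2)
-133*b(o(6, 2))*(-152) = -266*2*(-1 - 1*2)*(-152) = -266*2*(-1 - 2)*(-152) = -266*2*(-3)*(-152) = -133*(-12)*(-152) = 1596*(-152) = -242592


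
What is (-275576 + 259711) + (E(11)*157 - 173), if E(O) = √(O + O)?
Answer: -16038 + 157*√22 ≈ -15302.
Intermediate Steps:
E(O) = √2*√O (E(O) = √(2*O) = √2*√O)
(-275576 + 259711) + (E(11)*157 - 173) = (-275576 + 259711) + ((√2*√11)*157 - 173) = -15865 + (√22*157 - 173) = -15865 + (157*√22 - 173) = -15865 + (-173 + 157*√22) = -16038 + 157*√22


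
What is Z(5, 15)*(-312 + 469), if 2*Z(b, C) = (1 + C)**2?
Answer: 20096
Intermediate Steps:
Z(b, C) = (1 + C)**2/2
Z(5, 15)*(-312 + 469) = ((1 + 15)**2/2)*(-312 + 469) = ((1/2)*16**2)*157 = ((1/2)*256)*157 = 128*157 = 20096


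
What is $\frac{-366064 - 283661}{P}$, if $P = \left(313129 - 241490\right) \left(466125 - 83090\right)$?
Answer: $- \frac{129945}{5488048873} \approx -2.3678 \cdot 10^{-5}$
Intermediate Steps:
$P = 27440244365$ ($P = 71639 \cdot 383035 = 27440244365$)
$\frac{-366064 - 283661}{P} = \frac{-366064 - 283661}{27440244365} = \left(-649725\right) \frac{1}{27440244365} = - \frac{129945}{5488048873}$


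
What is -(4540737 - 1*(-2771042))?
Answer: -7311779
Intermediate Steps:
-(4540737 - 1*(-2771042)) = -(4540737 + 2771042) = -1*7311779 = -7311779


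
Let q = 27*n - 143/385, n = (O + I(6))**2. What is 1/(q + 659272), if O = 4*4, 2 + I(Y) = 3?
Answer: 35/23347612 ≈ 1.4991e-6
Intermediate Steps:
I(Y) = 1 (I(Y) = -2 + 3 = 1)
O = 16
n = 289 (n = (16 + 1)**2 = 17**2 = 289)
q = 273092/35 (q = 27*289 - 143/385 = 7803 - 143*1/385 = 7803 - 13/35 = 273092/35 ≈ 7802.6)
1/(q + 659272) = 1/(273092/35 + 659272) = 1/(23347612/35) = 35/23347612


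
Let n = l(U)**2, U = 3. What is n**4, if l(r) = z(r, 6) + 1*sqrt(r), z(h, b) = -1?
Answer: (1 - sqrt(3))**8 ≈ 0.082476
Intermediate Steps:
l(r) = -1 + sqrt(r) (l(r) = -1 + 1*sqrt(r) = -1 + sqrt(r))
n = (-1 + sqrt(3))**2 ≈ 0.53590
n**4 = ((1 - sqrt(3))**2)**4 = (1 - sqrt(3))**8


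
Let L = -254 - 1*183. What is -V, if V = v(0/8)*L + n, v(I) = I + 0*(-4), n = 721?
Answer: -721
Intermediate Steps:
v(I) = I (v(I) = I + 0 = I)
L = -437 (L = -254 - 183 = -437)
V = 721 (V = (0/8)*(-437) + 721 = ((1/8)*0)*(-437) + 721 = 0*(-437) + 721 = 0 + 721 = 721)
-V = -1*721 = -721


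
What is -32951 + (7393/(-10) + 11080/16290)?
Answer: -548803907/16290 ≈ -33690.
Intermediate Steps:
-32951 + (7393/(-10) + 11080/16290) = -32951 + (7393*(-⅒) + 11080*(1/16290)) = -32951 + (-7393/10 + 1108/1629) = -32951 - 12032117/16290 = -548803907/16290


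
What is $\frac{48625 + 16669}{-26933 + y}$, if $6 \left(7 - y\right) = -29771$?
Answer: $- \frac{391764}{131785} \approx -2.9728$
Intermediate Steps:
$y = \frac{29813}{6}$ ($y = 7 - - \frac{29771}{6} = 7 + \frac{29771}{6} = \frac{29813}{6} \approx 4968.8$)
$\frac{48625 + 16669}{-26933 + y} = \frac{48625 + 16669}{-26933 + \frac{29813}{6}} = \frac{65294}{- \frac{131785}{6}} = 65294 \left(- \frac{6}{131785}\right) = - \frac{391764}{131785}$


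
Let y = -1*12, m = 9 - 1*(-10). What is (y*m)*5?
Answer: -1140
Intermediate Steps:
m = 19 (m = 9 + 10 = 19)
y = -12
(y*m)*5 = -12*19*5 = -228*5 = -1140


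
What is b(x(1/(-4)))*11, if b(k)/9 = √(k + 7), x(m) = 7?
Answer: 99*√14 ≈ 370.42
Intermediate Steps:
b(k) = 9*√(7 + k) (b(k) = 9*√(k + 7) = 9*√(7 + k))
b(x(1/(-4)))*11 = (9*√(7 + 7))*11 = (9*√14)*11 = 99*√14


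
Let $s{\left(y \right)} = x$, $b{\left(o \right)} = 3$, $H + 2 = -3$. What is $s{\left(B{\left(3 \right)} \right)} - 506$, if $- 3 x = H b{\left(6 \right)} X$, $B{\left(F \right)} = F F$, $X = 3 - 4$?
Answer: $-511$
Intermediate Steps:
$H = -5$ ($H = -2 - 3 = -5$)
$X = -1$
$B{\left(F \right)} = F^{2}$
$x = -5$ ($x = - \frac{\left(-5\right) 3 \left(-1\right)}{3} = - \frac{\left(-15\right) \left(-1\right)}{3} = \left(- \frac{1}{3}\right) 15 = -5$)
$s{\left(y \right)} = -5$
$s{\left(B{\left(3 \right)} \right)} - 506 = -5 - 506 = -511$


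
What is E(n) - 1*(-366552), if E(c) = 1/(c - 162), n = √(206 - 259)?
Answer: 9639217782/26297 - I*√53/26297 ≈ 3.6655e+5 - 0.00027684*I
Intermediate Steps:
n = I*√53 (n = √(-53) = I*√53 ≈ 7.2801*I)
E(c) = 1/(-162 + c)
E(n) - 1*(-366552) = 1/(-162 + I*√53) - 1*(-366552) = 1/(-162 + I*√53) + 366552 = 366552 + 1/(-162 + I*√53)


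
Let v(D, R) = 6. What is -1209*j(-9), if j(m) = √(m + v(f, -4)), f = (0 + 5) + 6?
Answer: -1209*I*√3 ≈ -2094.1*I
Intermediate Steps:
f = 11 (f = 5 + 6 = 11)
j(m) = √(6 + m) (j(m) = √(m + 6) = √(6 + m))
-1209*j(-9) = -1209*√(6 - 9) = -1209*I*√3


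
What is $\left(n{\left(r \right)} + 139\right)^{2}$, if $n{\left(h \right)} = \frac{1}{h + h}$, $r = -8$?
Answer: $\frac{4941729}{256} \approx 19304.0$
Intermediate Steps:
$n{\left(h \right)} = \frac{1}{2 h}$
$\left(n{\left(r \right)} + 139\right)^{2} = \left(\frac{1}{2 \left(-8\right)} + 139\right)^{2} = \left(\frac{1}{2} \left(- \frac{1}{8}\right) + 139\right)^{2} = \left(- \frac{1}{16} + 139\right)^{2} = \left(\frac{2223}{16}\right)^{2} = \frac{4941729}{256}$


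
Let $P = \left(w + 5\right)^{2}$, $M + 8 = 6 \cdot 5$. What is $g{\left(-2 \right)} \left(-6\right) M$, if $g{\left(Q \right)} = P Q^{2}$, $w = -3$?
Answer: $-2112$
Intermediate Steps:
$M = 22$ ($M = -8 + 6 \cdot 5 = -8 + 30 = 22$)
$P = 4$ ($P = \left(-3 + 5\right)^{2} = 2^{2} = 4$)
$g{\left(Q \right)} = 4 Q^{2}$
$g{\left(-2 \right)} \left(-6\right) M = 4 \left(-2\right)^{2} \left(-6\right) 22 = 4 \cdot 4 \left(-6\right) 22 = 16 \left(-6\right) 22 = \left(-96\right) 22 = -2112$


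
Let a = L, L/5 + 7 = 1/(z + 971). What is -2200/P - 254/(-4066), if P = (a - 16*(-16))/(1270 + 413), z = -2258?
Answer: -4843854701503/289114963 ≈ -16754.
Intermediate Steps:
L = -45050/1287 (L = -35 + 5/(-2258 + 971) = -35 + 5/(-1287) = -35 + 5*(-1/1287) = -35 - 5/1287 = -45050/1287 ≈ -35.004)
a = -45050/1287 ≈ -35.004
P = 284422/2166021 (P = (-45050/1287 - 16*(-16))/(1270 + 413) = (-45050/1287 + 256)/1683 = (284422/1287)*(1/1683) = 284422/2166021 ≈ 0.13131)
-2200/P - 254/(-4066) = -2200/284422/2166021 - 254/(-4066) = -2200*2166021/284422 - 254*(-1/4066) = -2382623100/142211 + 127/2033 = -4843854701503/289114963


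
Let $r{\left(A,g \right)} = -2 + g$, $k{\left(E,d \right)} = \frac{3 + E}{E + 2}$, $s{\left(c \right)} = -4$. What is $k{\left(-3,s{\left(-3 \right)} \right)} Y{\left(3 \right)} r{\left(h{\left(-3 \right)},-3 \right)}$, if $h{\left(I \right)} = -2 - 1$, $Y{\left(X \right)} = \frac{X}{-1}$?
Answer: $0$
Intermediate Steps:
$k{\left(E,d \right)} = \frac{3 + E}{2 + E}$
$Y{\left(X \right)} = - X$ ($Y{\left(X \right)} = X \left(-1\right) = - X$)
$h{\left(I \right)} = -3$ ($h{\left(I \right)} = -2 - 1 = -3$)
$k{\left(-3,s{\left(-3 \right)} \right)} Y{\left(3 \right)} r{\left(h{\left(-3 \right)},-3 \right)} = \frac{3 - 3}{2 - 3} \left(\left(-1\right) 3\right) \left(-2 - 3\right) = \frac{1}{-1} \cdot 0 \left(-3\right) \left(-5\right) = \left(-1\right) 0 \left(-3\right) \left(-5\right) = 0 \left(-3\right) \left(-5\right) = 0 \left(-5\right) = 0$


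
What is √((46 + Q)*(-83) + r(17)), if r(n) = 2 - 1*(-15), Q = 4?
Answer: I*√4133 ≈ 64.288*I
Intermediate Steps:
r(n) = 17 (r(n) = 2 + 15 = 17)
√((46 + Q)*(-83) + r(17)) = √((46 + 4)*(-83) + 17) = √(50*(-83) + 17) = √(-4150 + 17) = √(-4133) = I*√4133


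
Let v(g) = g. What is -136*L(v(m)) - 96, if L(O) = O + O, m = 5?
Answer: -1456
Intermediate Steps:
L(O) = 2*O
-136*L(v(m)) - 96 = -272*5 - 96 = -136*10 - 96 = -1360 - 96 = -1456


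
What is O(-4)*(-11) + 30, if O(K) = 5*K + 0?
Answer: 250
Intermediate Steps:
O(K) = 5*K
O(-4)*(-11) + 30 = (5*(-4))*(-11) + 30 = -20*(-11) + 30 = 220 + 30 = 250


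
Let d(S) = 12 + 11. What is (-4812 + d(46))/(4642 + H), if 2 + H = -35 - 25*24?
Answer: -4789/4005 ≈ -1.1958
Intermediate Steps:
H = -637 (H = -2 + (-35 - 25*24) = -2 + (-35 - 600) = -2 - 635 = -637)
d(S) = 23
(-4812 + d(46))/(4642 + H) = (-4812 + 23)/(4642 - 637) = -4789/4005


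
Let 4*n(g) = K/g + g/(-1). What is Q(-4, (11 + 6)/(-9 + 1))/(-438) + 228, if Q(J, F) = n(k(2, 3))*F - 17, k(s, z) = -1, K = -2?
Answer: 3196243/14016 ≈ 228.04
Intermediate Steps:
n(g) = -1/(2*g) - g/4 (n(g) = (-2/g + g/(-1))/4 = (-2/g + g*(-1))/4 = (-2/g - g)/4 = (-g - 2/g)/4 = -1/(2*g) - g/4)
Q(J, F) = -17 + 3*F/4 (Q(J, F) = ((¼)*(-2 - 1*(-1)²)/(-1))*F - 17 = ((¼)*(-1)*(-2 - 1*1))*F - 17 = ((¼)*(-1)*(-2 - 1))*F - 17 = ((¼)*(-1)*(-3))*F - 17 = 3*F/4 - 17 = -17 + 3*F/4)
Q(-4, (11 + 6)/(-9 + 1))/(-438) + 228 = (-17 + 3*((11 + 6)/(-9 + 1))/4)/(-438) + 228 = (-17 + 3*(17/(-8))/4)*(-1/438) + 228 = (-17 + 3*(17*(-⅛))/4)*(-1/438) + 228 = (-17 + (¾)*(-17/8))*(-1/438) + 228 = (-17 - 51/32)*(-1/438) + 228 = -595/32*(-1/438) + 228 = 595/14016 + 228 = 3196243/14016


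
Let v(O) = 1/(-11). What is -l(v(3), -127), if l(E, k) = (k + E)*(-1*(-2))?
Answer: 2796/11 ≈ 254.18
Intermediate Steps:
v(O) = -1/11
l(E, k) = 2*E + 2*k (l(E, k) = (E + k)*2 = 2*E + 2*k)
-l(v(3), -127) = -(2*(-1/11) + 2*(-127)) = -(-2/11 - 254) = -1*(-2796/11) = 2796/11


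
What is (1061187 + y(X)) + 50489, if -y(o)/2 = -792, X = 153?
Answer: 1113260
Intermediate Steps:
y(o) = 1584 (y(o) = -2*(-792) = 1584)
(1061187 + y(X)) + 50489 = (1061187 + 1584) + 50489 = 1062771 + 50489 = 1113260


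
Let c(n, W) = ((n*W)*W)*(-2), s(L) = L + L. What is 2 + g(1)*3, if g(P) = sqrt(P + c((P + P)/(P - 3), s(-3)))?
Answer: 2 + 3*sqrt(73) ≈ 27.632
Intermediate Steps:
s(L) = 2*L
c(n, W) = -2*n*W**2 (c(n, W) = ((W*n)*W)*(-2) = (n*W**2)*(-2) = -2*n*W**2)
g(P) = sqrt(P - 144*P/(-3 + P)) (g(P) = sqrt(P - 2*(P + P)/(P - 3)*(2*(-3))**2) = sqrt(P - 2*(2*P)/(-3 + P)*(-6)**2) = sqrt(P - 2*2*P/(-3 + P)*36) = sqrt(P - 144*P/(-3 + P)))
2 + g(1)*3 = 2 + sqrt(1*(-147 + 1)/(-3 + 1))*3 = 2 + sqrt(1*(-146)/(-2))*3 = 2 + sqrt(1*(-1/2)*(-146))*3 = 2 + sqrt(73)*3 = 2 + 3*sqrt(73)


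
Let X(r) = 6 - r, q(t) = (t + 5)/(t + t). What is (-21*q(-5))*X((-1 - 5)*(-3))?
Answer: 0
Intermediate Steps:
q(t) = (5 + t)/(2*t) (q(t) = (5 + t)/((2*t)) = (5 + t)*(1/(2*t)) = (5 + t)/(2*t))
(-21*q(-5))*X((-1 - 5)*(-3)) = (-21*(5 - 5)/(2*(-5)))*(6 - (-1 - 5)*(-3)) = (-21*(-1)*0/(2*5))*(6 - (-6)*(-3)) = (-21*0)*(6 - 1*18) = 0*(6 - 18) = 0*(-12) = 0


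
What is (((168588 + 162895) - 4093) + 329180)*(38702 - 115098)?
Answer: -50159321720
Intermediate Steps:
(((168588 + 162895) - 4093) + 329180)*(38702 - 115098) = ((331483 - 4093) + 329180)*(-76396) = (327390 + 329180)*(-76396) = 656570*(-76396) = -50159321720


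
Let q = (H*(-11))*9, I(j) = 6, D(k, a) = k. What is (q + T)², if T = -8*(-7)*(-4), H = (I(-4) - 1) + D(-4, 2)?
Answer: 104329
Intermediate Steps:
H = 1 (H = (6 - 1) - 4 = 5 - 4 = 1)
q = -99 (q = (1*(-11))*9 = -11*9 = -99)
T = -224 (T = 56*(-4) = -224)
(q + T)² = (-99 - 224)² = (-323)² = 104329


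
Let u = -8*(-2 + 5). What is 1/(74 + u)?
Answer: 1/50 ≈ 0.020000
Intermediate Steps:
u = -24 (u = -8*3 = -24)
1/(74 + u) = 1/(74 - 24) = 1/50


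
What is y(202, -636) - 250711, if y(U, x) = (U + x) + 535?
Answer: -250610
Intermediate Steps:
y(U, x) = 535 + U + x
y(202, -636) - 250711 = (535 + 202 - 636) - 250711 = 101 - 250711 = -250610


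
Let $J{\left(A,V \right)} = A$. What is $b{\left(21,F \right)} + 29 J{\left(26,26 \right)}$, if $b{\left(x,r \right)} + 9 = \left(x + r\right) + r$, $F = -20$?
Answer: $726$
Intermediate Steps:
$b{\left(x,r \right)} = -9 + x + 2 r$ ($b{\left(x,r \right)} = -9 + \left(\left(x + r\right) + r\right) = -9 + \left(\left(r + x\right) + r\right) = -9 + \left(x + 2 r\right) = -9 + x + 2 r$)
$b{\left(21,F \right)} + 29 J{\left(26,26 \right)} = \left(-9 + 21 + 2 \left(-20\right)\right) + 29 \cdot 26 = \left(-9 + 21 - 40\right) + 754 = -28 + 754 = 726$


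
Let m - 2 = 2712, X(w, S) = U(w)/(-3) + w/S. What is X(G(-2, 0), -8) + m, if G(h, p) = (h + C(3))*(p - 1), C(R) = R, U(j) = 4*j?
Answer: 65171/24 ≈ 2715.5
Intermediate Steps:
G(h, p) = (-1 + p)*(3 + h) (G(h, p) = (h + 3)*(p - 1) = (3 + h)*(-1 + p) = (-1 + p)*(3 + h))
X(w, S) = -4*w/3 + w/S (X(w, S) = (4*w)/(-3) + w/S = (4*w)*(-⅓) + w/S = -4*w/3 + w/S)
m = 2714 (m = 2 + 2712 = 2714)
X(G(-2, 0), -8) + m = (-4*(-3 - 1*(-2) + 3*0 - 2*0)/3 + (-3 - 1*(-2) + 3*0 - 2*0)/(-8)) + 2714 = (-4*(-3 + 2 + 0 + 0)/3 + (-3 + 2 + 0 + 0)*(-⅛)) + 2714 = (-4/3*(-1) - 1*(-⅛)) + 2714 = (4/3 + ⅛) + 2714 = 35/24 + 2714 = 65171/24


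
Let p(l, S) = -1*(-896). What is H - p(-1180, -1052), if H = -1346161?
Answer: -1347057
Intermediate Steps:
p(l, S) = 896
H - p(-1180, -1052) = -1346161 - 1*896 = -1346161 - 896 = -1347057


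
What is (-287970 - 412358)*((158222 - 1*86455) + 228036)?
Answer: -209960435384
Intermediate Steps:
(-287970 - 412358)*((158222 - 1*86455) + 228036) = -700328*((158222 - 86455) + 228036) = -700328*(71767 + 228036) = -700328*299803 = -209960435384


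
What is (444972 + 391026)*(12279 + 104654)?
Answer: 97755754134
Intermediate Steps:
(444972 + 391026)*(12279 + 104654) = 835998*116933 = 97755754134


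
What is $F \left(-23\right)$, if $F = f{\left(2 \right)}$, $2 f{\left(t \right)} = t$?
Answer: $-23$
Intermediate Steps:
$f{\left(t \right)} = \frac{t}{2}$
$F = 1$ ($F = \frac{1}{2} \cdot 2 = 1$)
$F \left(-23\right) = 1 \left(-23\right) = -23$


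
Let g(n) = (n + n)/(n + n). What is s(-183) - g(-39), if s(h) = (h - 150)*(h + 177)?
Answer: 1997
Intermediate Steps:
g(n) = 1 (g(n) = (2*n)/((2*n)) = (2*n)*(1/(2*n)) = 1)
s(h) = (-150 + h)*(177 + h)
s(-183) - g(-39) = (-26550 + (-183)**2 + 27*(-183)) - 1*1 = (-26550 + 33489 - 4941) - 1 = 1998 - 1 = 1997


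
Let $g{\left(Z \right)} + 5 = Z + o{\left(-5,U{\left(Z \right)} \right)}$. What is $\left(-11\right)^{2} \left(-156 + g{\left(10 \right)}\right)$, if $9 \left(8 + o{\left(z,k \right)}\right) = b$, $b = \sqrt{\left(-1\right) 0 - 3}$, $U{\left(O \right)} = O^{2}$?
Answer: $-19239 + \frac{121 i \sqrt{3}}{9} \approx -19239.0 + 23.286 i$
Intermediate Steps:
$b = i \sqrt{3}$ ($b = \sqrt{0 - 3} = \sqrt{-3} = i \sqrt{3} \approx 1.732 i$)
$o{\left(z,k \right)} = -8 + \frac{i \sqrt{3}}{9}$
$g{\left(Z \right)} = -13 + Z + \frac{i \sqrt{3}}{9}$ ($g{\left(Z \right)} = -5 - \left(8 - Z - \frac{i \sqrt{3}}{9}\right) = -5 + \left(-8 + Z + \frac{i \sqrt{3}}{9}\right) = -13 + Z + \frac{i \sqrt{3}}{9}$)
$\left(-11\right)^{2} \left(-156 + g{\left(10 \right)}\right) = \left(-11\right)^{2} \left(-156 + \left(-13 + 10 + \frac{i \sqrt{3}}{9}\right)\right) = 121 \left(-156 - \left(3 - \frac{i \sqrt{3}}{9}\right)\right) = 121 \left(-159 + \frac{i \sqrt{3}}{9}\right) = -19239 + \frac{121 i \sqrt{3}}{9}$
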